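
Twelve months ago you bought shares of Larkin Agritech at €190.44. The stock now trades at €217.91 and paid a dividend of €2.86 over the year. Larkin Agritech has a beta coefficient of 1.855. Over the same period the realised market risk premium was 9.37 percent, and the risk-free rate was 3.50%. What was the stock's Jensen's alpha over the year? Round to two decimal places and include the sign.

Realised HPR = (P1 + D1 − P0) / P0 = (217.91 + 2.86 − 190.44) / 190.44 = 30.33 / 190.44 = 15.9263%
CAPM required = R_f + β·MRP = 3.50% + 1.855 × 9.37% = 20.88135%
α = realised − required = 15.9263% − 20.88135% = -4.96%

-4.96%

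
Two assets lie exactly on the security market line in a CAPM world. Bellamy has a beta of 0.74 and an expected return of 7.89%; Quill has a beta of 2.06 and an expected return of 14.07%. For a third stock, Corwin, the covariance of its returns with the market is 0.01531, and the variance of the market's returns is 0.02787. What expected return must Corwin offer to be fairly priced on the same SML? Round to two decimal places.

MRP = (14.07% − 7.89%) / (2.06 − 0.74) = 4.6818%
R_f = 7.89% − 0.74 × 4.6818% = 4.4255%
β_Corwin = Cov / Var(R_m) = 0.01531 / 0.02787 = 0.5493
E(R_Corwin) = R_f + β × MRP = 4.4255% + 0.5493 × 4.6818% = 7.00%

7.00%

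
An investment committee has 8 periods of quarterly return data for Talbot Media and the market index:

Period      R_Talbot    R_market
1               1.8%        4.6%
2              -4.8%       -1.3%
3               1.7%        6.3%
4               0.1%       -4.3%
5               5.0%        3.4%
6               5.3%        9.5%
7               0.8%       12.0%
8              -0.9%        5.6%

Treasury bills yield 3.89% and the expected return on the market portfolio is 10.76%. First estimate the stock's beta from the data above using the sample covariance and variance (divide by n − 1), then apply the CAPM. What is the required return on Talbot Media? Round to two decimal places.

5.85%

Mean R_i = (1.8 − 4.8 + 1.7 + 0.1 + 5.0 + 5.3 + 0.8 − 0.9) / 8 = 1.1250%
Mean R_m = (4.6 − 1.3 + 6.3 − 4.3 + 3.4 + 9.5 + 12.0 + 5.6) / 8 = 4.4750%
Σ(R_i − R̄_i)(R_m − R̄_m) = 56.4350  ⇒  Cov = 56.4350 / 7 = 8.0621
Σ(R_m − R̄_m)² = 197.9950  ⇒  Var(R_m) = 197.9950 / 7 = 28.2850
β = Cov / Var(R_m) = 8.0621 / 28.2850 = 0.2850
MRP = 10.76% − 3.89% = 6.87%
E(R) = R_f + β × MRP = 3.89% + 0.2850 × 6.87% = 5.85%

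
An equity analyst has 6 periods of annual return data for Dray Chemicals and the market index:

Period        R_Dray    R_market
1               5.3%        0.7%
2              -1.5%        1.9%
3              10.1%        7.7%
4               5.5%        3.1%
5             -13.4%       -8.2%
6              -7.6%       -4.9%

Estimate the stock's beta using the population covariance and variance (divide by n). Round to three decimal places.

1.479

Mean R_i = (5.3 − 1.5 + 10.1 + 5.5 − 13.4 − 7.6) / 6 = -0.2667%
Mean R_m = (0.7 + 1.9 + 7.7 + 3.1 − 8.2 − 4.9) / 6 = 0.0500%
Σ(R_i − R̄_i)(R_m − R̄_m) = 242.8800  ⇒  Cov = 242.8800 / 6 = 40.4800
Σ(R_m − R̄_m)² = 164.2350  ⇒  Var(R_m) = 164.2350 / 6 = 27.3725
β = Cov / Var(R_m) = 40.4800 / 27.3725 = 1.4789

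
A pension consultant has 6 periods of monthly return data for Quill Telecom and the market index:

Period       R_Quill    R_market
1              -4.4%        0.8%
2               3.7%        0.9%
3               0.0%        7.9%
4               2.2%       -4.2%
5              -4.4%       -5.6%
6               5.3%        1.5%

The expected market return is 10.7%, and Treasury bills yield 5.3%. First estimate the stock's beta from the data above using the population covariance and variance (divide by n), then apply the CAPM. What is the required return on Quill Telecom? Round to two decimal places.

Mean R_i = (-4.4 + 3.7 + 0.0 + 2.2 − 4.4 + 5.3) / 6 = 0.4000%
Mean R_m = (0.8 + 0.9 + 7.9 − 4.2 − 5.6 + 1.5) / 6 = 0.2167%
Σ(R_i − R̄_i)(R_m − R̄_m) = 22.6400  ⇒  Cov = 22.6400 / 6 = 3.7733
Σ(R_m − R̄_m)² = 114.8283  ⇒  Var(R_m) = 114.8283 / 6 = 19.1381
β = Cov / Var(R_m) = 3.7733 / 19.1381 = 0.1972
MRP = 10.7% − 5.3% = 5.40%
E(R) = R_f + β × MRP = 5.3% + 0.1972 × 5.4% = 6.36%

6.36%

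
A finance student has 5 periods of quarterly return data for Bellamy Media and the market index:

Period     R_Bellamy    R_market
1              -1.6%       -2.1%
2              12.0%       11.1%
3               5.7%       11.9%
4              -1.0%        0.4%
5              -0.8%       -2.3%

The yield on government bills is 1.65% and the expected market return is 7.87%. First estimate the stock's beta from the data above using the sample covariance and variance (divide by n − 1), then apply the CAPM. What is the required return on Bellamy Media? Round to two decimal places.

Mean R_i = (-1.6 + 12.0 + 5.7 − 1.0 − 0.8) / 5 = 2.8600%
Mean R_m = (-2.1 + 11.1 + 11.9 + 0.4 − 2.3) / 5 = 3.8000%
Σ(R_i − R̄_i)(R_m − R̄_m) = 151.4900  ⇒  Cov = 151.4900 / 4 = 37.8725
Σ(R_m − R̄_m)² = 202.4800  ⇒  Var(R_m) = 202.4800 / 4 = 50.6200
β = Cov / Var(R_m) = 37.8725 / 50.6200 = 0.7482
MRP = 7.87% − 1.65% = 6.22%
E(R) = R_f + β × MRP = 1.65% + 0.7482 × 6.22% = 6.30%

6.30%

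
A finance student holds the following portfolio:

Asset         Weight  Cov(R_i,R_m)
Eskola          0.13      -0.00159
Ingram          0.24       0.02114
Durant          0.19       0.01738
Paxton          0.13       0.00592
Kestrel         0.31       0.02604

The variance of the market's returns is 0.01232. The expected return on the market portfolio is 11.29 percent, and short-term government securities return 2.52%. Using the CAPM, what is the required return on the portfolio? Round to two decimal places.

β_Eskola = -0.00159 / 0.01232 = -0.1291
β_Ingram = 0.02114 / 0.01232 = 1.7159
β_Durant = 0.01738 / 0.01232 = 1.4107
β_Paxton = 0.00592 / 0.01232 = 0.4805
β_Kestrel = 0.02604 / 0.01232 = 2.1136
β_P = Σ w_i β_i = 0.13×-0.1291 + 0.24×1.7159 + 0.19×1.4107 + 0.13×0.4805 + 0.31×2.1136 = 1.3807
MRP = 11.29% − 2.52% = 8.77%
E(R_P) = R_f + β_P × MRP = 2.52% + 1.3807 × 8.77% = 14.63%

14.63%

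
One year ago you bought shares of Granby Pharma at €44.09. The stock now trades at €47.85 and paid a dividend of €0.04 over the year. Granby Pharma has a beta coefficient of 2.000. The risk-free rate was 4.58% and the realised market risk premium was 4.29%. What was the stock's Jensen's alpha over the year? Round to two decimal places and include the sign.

-4.54%

Realised HPR = (P1 + D1 − P0) / P0 = (47.85 + 0.04 − 44.09) / 44.09 = 3.80 / 44.09 = 8.6187%
CAPM required = R_f + β·MRP = 4.58% + 2.000 × 4.29% = 13.16000%
α = realised − required = 8.6187% − 13.16000% = -4.54%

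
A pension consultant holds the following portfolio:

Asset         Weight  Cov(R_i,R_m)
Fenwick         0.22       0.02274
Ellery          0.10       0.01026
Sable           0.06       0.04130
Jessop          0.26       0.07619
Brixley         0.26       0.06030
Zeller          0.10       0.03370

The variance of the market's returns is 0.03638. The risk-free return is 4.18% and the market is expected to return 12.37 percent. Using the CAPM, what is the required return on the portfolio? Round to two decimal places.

14.84%

β_Fenwick = 0.02274 / 0.03638 = 0.6251
β_Ellery = 0.01026 / 0.03638 = 0.2820
β_Sable = 0.04130 / 0.03638 = 1.1352
β_Jessop = 0.07619 / 0.03638 = 2.0943
β_Brixley = 0.06030 / 0.03638 = 1.6575
β_Zeller = 0.03370 / 0.03638 = 0.9263
β_P = Σ w_i β_i = 0.22×0.6251 + 0.10×0.2820 + 0.06×1.1352 + 0.26×2.0943 + 0.26×1.6575 + 0.10×0.9263 = 1.3019
MRP = 12.37% − 4.18% = 8.19%
E(R_P) = R_f + β_P × MRP = 4.18% + 1.3019 × 8.19% = 14.84%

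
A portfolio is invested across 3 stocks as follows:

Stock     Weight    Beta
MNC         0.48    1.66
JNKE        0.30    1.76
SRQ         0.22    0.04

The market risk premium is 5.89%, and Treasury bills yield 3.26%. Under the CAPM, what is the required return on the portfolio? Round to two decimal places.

11.11%

β_P = Σ w_i β_i = 0.48×1.66 + 0.30×1.76 + 0.22×0.04 = 1.3336
E(R_P) = R_f + β_P × MRP = 3.26% + 1.3336 × 5.89% = 11.11%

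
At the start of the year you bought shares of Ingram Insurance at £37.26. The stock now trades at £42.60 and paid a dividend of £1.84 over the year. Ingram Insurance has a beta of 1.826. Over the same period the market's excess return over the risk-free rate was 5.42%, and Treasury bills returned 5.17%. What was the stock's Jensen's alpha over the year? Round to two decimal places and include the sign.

+4.20%

Realised HPR = (P1 + D1 − P0) / P0 = (42.60 + 1.84 − 37.26) / 37.26 = 7.18 / 37.26 = 19.2700%
CAPM required = R_f + β·MRP = 5.17% + 1.826 × 5.42% = 15.06692%
α = realised − required = 19.2700% − 15.06692% = +4.20%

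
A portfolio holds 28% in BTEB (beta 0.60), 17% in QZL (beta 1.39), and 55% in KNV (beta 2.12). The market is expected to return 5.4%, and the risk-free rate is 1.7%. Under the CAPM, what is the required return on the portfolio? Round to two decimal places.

7.51%

β_P = Σ w_i β_i = 0.28×0.60 + 0.17×1.39 + 0.55×2.12 = 1.5703
MRP = 5.4% − 1.7% = 3.70%
E(R_P) = R_f + β_P × MRP = 1.7% + 1.5703 × 3.7% = 7.51%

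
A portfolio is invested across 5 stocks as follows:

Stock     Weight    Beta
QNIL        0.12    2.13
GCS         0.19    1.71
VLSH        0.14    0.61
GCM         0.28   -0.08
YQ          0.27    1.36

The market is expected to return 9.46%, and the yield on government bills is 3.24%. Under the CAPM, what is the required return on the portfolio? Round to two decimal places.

9.53%

β_P = Σ w_i β_i = 0.12×2.13 + 0.19×1.71 + 0.14×0.61 + 0.28×-0.08 + 0.27×1.36 = 1.0107
MRP = 9.46% − 3.24% = 6.22%
E(R_P) = R_f + β_P × MRP = 3.24% + 1.0107 × 6.22% = 9.53%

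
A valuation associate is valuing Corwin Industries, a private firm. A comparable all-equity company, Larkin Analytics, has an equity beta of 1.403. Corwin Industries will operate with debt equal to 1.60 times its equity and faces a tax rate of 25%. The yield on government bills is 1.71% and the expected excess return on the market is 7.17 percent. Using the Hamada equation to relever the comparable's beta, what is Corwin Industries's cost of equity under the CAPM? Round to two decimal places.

β_L = β_U × [1 + (1 − t)(D/E)] = 1.403 × [1 + (1 − 0.25) × 1.60]
    = 1.403 × [1 + 0.75 × 1.60] = 1.403 × 2.2000 = 3.0866
E(R) = R_f + β_L × MRP = 1.71% + 3.0866 × 7.17% = 23.84%

23.84%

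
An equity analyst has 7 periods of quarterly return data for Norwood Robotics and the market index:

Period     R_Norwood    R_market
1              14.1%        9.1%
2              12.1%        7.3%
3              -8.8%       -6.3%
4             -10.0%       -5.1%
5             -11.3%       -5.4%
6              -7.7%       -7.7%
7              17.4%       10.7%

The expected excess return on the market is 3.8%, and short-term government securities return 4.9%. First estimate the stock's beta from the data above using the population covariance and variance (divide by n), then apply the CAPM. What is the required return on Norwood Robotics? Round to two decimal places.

Mean R_i = (14.1 + 12.1 − 8.8 − 10.0 − 11.3 − 7.7 + 17.4) / 7 = 0.8286%
Mean R_m = (9.1 + 7.3 − 6.3 − 5.1 − 5.4 − 7.7 + 10.7) / 7 = 0.3714%
Σ(R_i − R̄_i)(R_m − R̄_m) = 627.4157  ⇒  Cov = 627.4157 / 7 = 89.6308
Σ(R_m − R̄_m)² = 403.7743  ⇒  Var(R_m) = 403.7743 / 7 = 57.6820
β = Cov / Var(R_m) = 89.6308 / 57.6820 = 1.5539
E(R) = R_f + β × MRP = 4.9% + 1.5539 × 3.8% = 10.80%

10.80%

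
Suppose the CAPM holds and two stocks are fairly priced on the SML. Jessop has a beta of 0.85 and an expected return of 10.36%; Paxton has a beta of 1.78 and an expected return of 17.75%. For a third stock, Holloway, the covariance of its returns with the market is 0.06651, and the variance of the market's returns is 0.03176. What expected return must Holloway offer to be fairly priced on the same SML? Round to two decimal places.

20.25%

MRP = (17.75% − 10.36%) / (1.78 − 0.85) = 7.9462%
R_f = 10.36% − 0.85 × 7.9462% = 3.6057%
β_Holloway = Cov / Var(R_m) = 0.06651 / 0.03176 = 2.0941
E(R_Holloway) = R_f + β × MRP = 3.6057% + 2.0941 × 7.9462% = 20.25%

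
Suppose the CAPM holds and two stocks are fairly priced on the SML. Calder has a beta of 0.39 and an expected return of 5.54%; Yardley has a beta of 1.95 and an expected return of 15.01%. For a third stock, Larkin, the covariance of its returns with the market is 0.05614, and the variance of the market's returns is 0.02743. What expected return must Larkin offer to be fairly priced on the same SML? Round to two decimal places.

15.60%

MRP = (15.01% − 5.54%) / (1.95 − 0.39) = 6.0705%
R_f = 5.54% − 0.39 × 6.0705% = 3.1725%
β_Larkin = Cov / Var(R_m) = 0.05614 / 0.02743 = 2.0467
E(R_Larkin) = R_f + β × MRP = 3.1725% + 2.0467 × 6.0705% = 15.60%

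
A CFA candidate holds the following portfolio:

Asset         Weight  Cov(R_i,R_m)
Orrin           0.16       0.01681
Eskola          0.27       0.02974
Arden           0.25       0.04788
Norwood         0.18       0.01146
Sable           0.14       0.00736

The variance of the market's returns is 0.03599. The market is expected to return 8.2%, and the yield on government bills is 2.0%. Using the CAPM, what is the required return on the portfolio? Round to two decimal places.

6.44%

β_Orrin = 0.01681 / 0.03599 = 0.4671
β_Eskola = 0.02974 / 0.03599 = 0.8263
β_Arden = 0.04788 / 0.03599 = 1.3304
β_Norwood = 0.01146 / 0.03599 = 0.3184
β_Sable = 0.00736 / 0.03599 = 0.2045
β_P = Σ w_i β_i = 0.16×0.4671 + 0.27×0.8263 + 0.25×1.3304 + 0.18×0.3184 + 0.14×0.2045 = 0.7164
MRP = 8.2% − 2.0% = 6.20%
E(R_P) = R_f + β_P × MRP = 2.0% + 0.7164 × 6.2% = 6.44%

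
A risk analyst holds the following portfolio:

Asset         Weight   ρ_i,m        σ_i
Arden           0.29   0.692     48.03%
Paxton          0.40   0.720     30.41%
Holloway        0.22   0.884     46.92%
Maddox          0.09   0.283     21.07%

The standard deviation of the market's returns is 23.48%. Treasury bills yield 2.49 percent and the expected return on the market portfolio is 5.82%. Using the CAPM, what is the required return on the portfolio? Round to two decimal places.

6.47%

β_Arden = 0.692 × 48.03% / 23.48% = 1.4155
β_Paxton = 0.720 × 30.41% / 23.48% = 0.9325
β_Holloway = 0.884 × 46.92% / 23.48% = 1.7665
β_Maddox = 0.283 × 21.07% / 23.48% = 0.2540
β_P = Σ w_i β_i = 0.29×1.4155 + 0.40×0.9325 + 0.22×1.7665 + 0.09×0.2540 = 1.1950
MRP = 5.82% − 2.49% = 3.33%
E(R_P) = R_f + β_P × MRP = 2.49% + 1.1950 × 3.33% = 6.47%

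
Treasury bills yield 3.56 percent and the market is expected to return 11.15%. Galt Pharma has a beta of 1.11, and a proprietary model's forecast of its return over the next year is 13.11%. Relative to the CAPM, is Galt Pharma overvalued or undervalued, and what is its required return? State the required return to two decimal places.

MRP = 11.15% − 3.56% = 7.59%
Required return = R_f + β·MRP = 3.56% + 1.11 × 7.59% = 11.98%
Forecast 13.11% > required 11.98% → the stock plots above the SML → undervalued.

Undervalued; required return 11.98%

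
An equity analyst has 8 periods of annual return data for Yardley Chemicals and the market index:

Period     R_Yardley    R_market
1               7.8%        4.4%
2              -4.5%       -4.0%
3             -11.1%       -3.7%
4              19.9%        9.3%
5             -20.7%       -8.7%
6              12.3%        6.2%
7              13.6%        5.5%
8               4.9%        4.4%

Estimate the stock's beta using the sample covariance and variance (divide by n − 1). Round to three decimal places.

2.146

Mean R_i = (7.8 − 4.5 − 11.1 + 19.9 − 20.7 + 12.3 + 13.6 + 4.9) / 8 = 2.7750%
Mean R_m = (4.4 − 4.0 − 3.7 + 9.3 − 8.7 + 6.2 + 5.5 + 4.4) / 8 = 1.6750%
Σ(R_i − R̄_i)(R_m − R̄_m) = 593.9850  ⇒  Cov = 593.9850 / 7 = 84.8550
Σ(R_m − R̄_m)² = 276.8350  ⇒  Var(R_m) = 276.8350 / 7 = 39.5479
β = Cov / Var(R_m) = 84.8550 / 39.5479 = 2.1456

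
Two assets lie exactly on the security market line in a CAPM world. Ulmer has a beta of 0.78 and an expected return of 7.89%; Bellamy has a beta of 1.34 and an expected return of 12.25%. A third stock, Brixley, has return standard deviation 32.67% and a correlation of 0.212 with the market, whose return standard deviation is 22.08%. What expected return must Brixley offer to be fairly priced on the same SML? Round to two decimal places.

4.26%

MRP = (12.25% − 7.89%) / (1.34 − 0.78) = 7.7857%
R_f = 7.89% − 0.78 × 7.7857% = 1.8172%
β_Brixley = ρ·σ_i/σ_m = 0.212 × 32.67 / 22.08 = 0.3137
E(R_Brixley) = R_f + β × MRP = 1.8172% + 0.3137 × 7.7857% = 4.26%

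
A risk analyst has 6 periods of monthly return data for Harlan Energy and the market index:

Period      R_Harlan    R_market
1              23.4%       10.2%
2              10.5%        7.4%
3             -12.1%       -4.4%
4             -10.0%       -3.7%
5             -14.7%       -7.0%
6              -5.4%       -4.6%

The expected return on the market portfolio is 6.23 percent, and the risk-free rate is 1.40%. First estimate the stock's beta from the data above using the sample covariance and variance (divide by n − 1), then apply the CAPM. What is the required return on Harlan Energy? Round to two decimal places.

Mean R_i = (23.4 + 10.5 − 12.1 − 10.0 − 14.7 − 5.4) / 6 = -1.3833%
Mean R_m = (10.2 + 7.4 − 4.4 − 3.7 − 7.0 − 4.6) / 6 = -0.3500%
Σ(R_i − R̄_i)(R_m − R̄_m) = 531.4550  ⇒  Cov = 531.4550 / 5 = 106.2910
Σ(R_m − R̄_m)² = 261.2750  ⇒  Var(R_m) = 261.2750 / 5 = 52.2550
β = Cov / Var(R_m) = 106.2910 / 52.2550 = 2.0341
MRP = 6.23% − 1.40% = 4.83%
E(R) = R_f + β × MRP = 1.40% + 2.0341 × 4.83% = 11.22%

11.22%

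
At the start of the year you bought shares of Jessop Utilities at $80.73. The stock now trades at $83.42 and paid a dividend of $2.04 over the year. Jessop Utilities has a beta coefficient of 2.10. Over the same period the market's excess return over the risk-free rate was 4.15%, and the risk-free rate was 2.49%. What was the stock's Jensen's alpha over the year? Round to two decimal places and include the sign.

-5.35%

Realised HPR = (P1 + D1 − P0) / P0 = (83.42 + 2.04 − 80.73) / 80.73 = 4.73 / 80.73 = 5.8590%
CAPM required = R_f + β·MRP = 2.49% + 2.10 × 4.15% = 11.2050%
α = realised − required = 5.8590% − 11.2050% = -5.35%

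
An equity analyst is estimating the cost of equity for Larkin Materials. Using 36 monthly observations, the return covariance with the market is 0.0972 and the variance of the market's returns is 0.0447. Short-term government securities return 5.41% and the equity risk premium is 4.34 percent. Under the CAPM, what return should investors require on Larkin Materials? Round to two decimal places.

β = Cov(R_i, R_m) / Var(R_m) = 0.0972 / 0.0447 = 2.1745
E(R) = R_f + β × MRP = 5.41% + 2.1745 × 4.34% = 14.85%

14.85%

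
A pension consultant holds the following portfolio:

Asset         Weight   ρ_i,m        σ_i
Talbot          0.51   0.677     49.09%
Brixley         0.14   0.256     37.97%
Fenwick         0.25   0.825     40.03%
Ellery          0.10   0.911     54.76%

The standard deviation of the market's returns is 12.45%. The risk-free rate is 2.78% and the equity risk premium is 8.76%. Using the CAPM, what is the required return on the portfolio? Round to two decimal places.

24.98%

β_Talbot = 0.677 × 49.09% / 12.45% = 2.6694
β_Brixley = 0.256 × 37.97% / 12.45% = 0.7807
β_Fenwick = 0.825 × 40.03% / 12.45% = 2.6526
β_Ellery = 0.911 × 54.76% / 12.45% = 4.0069
β_P = Σ w_i β_i = 0.51×2.6694 + 0.14×0.7807 + 0.25×2.6526 + 0.10×4.0069 = 2.5345
E(R_P) = R_f + β_P × MRP = 2.78% + 2.5345 × 8.76% = 24.98%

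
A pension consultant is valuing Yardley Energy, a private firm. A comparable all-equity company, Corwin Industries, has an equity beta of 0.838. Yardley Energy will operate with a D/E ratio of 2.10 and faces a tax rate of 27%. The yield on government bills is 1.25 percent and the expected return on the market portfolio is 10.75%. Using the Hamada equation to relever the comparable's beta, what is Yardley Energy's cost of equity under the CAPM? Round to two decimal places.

β_L = β_U × [1 + (1 − t)(D/E)] = 0.838 × [1 + (1 − 0.27) × 2.10]
    = 0.838 × [1 + 0.73 × 2.10] = 0.838 × 2.5330 = 2.1227
MRP = 10.75% − 1.25% = 9.50%
E(R) = R_f + β_L × MRP = 1.25% + 2.1227 × 9.50% = 21.42%

21.42%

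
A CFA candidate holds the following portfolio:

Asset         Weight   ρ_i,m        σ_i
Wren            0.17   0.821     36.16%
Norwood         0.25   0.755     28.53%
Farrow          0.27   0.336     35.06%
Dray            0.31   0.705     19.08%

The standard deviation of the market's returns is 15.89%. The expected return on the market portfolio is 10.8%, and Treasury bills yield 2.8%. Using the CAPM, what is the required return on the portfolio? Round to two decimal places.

11.75%

β_Wren = 0.821 × 36.16% / 15.89% = 1.8683
β_Norwood = 0.755 × 28.53% / 15.89% = 1.3556
β_Farrow = 0.336 × 35.06% / 15.89% = 0.7414
β_Dray = 0.705 × 19.08% / 15.89% = 0.8465
β_P = Σ w_i β_i = 0.17×1.8683 + 0.25×1.3556 + 0.27×0.7414 + 0.31×0.8465 = 1.1191
MRP = 10.8% − 2.8% = 8.00%
E(R_P) = R_f + β_P × MRP = 2.8% + 1.1191 × 8.0% = 11.75%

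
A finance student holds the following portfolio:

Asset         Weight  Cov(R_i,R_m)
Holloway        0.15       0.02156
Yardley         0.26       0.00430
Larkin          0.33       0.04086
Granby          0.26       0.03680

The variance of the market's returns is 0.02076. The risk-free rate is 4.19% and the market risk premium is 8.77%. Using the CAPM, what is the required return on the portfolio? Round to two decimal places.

15.77%

β_Holloway = 0.02156 / 0.02076 = 1.0385
β_Yardley = 0.00430 / 0.02076 = 0.2071
β_Larkin = 0.04086 / 0.02076 = 1.9682
β_Granby = 0.03680 / 0.02076 = 1.7726
β_P = Σ w_i β_i = 0.15×1.0385 + 0.26×0.2071 + 0.33×1.9682 + 0.26×1.7726 = 1.3200
E(R_P) = R_f + β_P × MRP = 4.19% + 1.3200 × 8.77% = 15.77%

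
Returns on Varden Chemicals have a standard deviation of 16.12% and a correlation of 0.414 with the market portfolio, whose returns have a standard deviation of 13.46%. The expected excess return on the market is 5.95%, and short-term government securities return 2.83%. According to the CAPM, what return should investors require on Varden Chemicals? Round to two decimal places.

5.78%

β = ρ × σ_i / σ_m = 0.414 × 16.12% / 13.46% = 0.4958
E(R) = 2.83% + 0.4958 × 5.95% = 5.78%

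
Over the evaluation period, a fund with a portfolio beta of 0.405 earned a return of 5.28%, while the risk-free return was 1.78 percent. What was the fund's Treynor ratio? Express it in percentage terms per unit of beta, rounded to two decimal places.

8.64%

Treynor = (R_P − R_f) / β_P = (5.28% − 1.78%) / 0.4050 = 3.50% / 0.4050 = 8.64%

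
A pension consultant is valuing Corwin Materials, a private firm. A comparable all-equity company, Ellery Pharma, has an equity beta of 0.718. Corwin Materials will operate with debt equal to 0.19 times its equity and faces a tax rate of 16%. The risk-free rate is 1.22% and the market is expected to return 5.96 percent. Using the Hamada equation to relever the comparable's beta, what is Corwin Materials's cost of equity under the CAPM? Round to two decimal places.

β_L = β_U × [1 + (1 − t)(D/E)] = 0.718 × [1 + (1 − 0.16) × 0.19]
    = 0.718 × [1 + 0.84 × 0.19] = 0.718 × 1.1596 = 0.8326
MRP = 5.96% − 1.22% = 4.74%
E(R) = R_f + β_L × MRP = 1.22% + 0.8326 × 4.74% = 5.17%

5.17%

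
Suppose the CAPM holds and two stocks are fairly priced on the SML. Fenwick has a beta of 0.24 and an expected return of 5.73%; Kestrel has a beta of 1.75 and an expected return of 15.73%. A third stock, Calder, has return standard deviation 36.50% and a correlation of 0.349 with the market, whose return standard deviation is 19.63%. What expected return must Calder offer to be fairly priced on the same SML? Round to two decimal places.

8.44%

MRP = (15.73% − 5.73%) / (1.75 − 0.24) = 6.6225%
R_f = 5.73% − 0.24 × 6.6225% = 4.1406%
β_Calder = ρ·σ_i/σ_m = 0.349 × 36.50 / 19.63 = 0.6489
E(R_Calder) = R_f + β × MRP = 4.1406% + 0.6489 × 6.6225% = 8.44%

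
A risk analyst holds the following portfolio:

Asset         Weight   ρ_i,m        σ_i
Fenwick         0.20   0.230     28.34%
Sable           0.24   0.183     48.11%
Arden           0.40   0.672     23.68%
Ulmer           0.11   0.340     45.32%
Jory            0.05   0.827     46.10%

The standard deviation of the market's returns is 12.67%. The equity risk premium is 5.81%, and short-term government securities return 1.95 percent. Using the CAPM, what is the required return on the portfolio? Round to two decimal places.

β_Fenwick = 0.230 × 28.34% / 12.67% = 0.5145
β_Sable = 0.183 × 48.11% / 12.67% = 0.6949
β_Arden = 0.672 × 23.68% / 12.67% = 1.2560
β_Ulmer = 0.340 × 45.32% / 12.67% = 1.2162
β_Jory = 0.827 × 46.10% / 12.67% = 3.0091
β_P = Σ w_i β_i = 0.20×0.5145 + 0.24×0.6949 + 0.40×1.2560 + 0.11×1.2162 + 0.05×3.0091 = 1.0563
E(R_P) = R_f + β_P × MRP = 1.95% + 1.0563 × 5.81% = 8.09%

8.09%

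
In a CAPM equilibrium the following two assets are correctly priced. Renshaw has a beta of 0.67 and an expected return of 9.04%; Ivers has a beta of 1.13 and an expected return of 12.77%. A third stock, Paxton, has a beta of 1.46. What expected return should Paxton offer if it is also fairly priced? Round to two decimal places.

15.45%

MRP (SML slope) = (12.77% − 9.04%) / (1.13 − 0.67) = 3.73% / 0.46 = 8.1087%
R_f (intercept) = 9.04% − 0.67 × 8.1087% = 3.6072%
E(R_Paxton) = R_f + β × MRP = 3.6072% + 1.46 × 8.1087% = 15.45%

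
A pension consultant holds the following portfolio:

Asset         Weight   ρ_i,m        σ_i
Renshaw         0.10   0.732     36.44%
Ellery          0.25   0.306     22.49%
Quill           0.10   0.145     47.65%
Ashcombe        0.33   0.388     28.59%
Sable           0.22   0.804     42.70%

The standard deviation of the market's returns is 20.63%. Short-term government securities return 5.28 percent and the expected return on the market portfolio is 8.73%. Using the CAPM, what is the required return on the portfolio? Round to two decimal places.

β_Renshaw = 0.732 × 36.44% / 20.63% = 1.2930
β_Ellery = 0.306 × 22.49% / 20.63% = 0.3336
β_Quill = 0.145 × 47.65% / 20.63% = 0.3349
β_Ashcombe = 0.388 × 28.59% / 20.63% = 0.5377
β_Sable = 0.804 × 42.70% / 20.63% = 1.6641
β_P = Σ w_i β_i = 0.10×1.2930 + 0.25×0.3336 + 0.10×0.3349 + 0.33×0.5377 + 0.22×1.6641 = 0.7897
MRP = 8.73% − 5.28% = 3.45%
E(R_P) = R_f + β_P × MRP = 5.28% + 0.7897 × 3.45% = 8.00%

8.00%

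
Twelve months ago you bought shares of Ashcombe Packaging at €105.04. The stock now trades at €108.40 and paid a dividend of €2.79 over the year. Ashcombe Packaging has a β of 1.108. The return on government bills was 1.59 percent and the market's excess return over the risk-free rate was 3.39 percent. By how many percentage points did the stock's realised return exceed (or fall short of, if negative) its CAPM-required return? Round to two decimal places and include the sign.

Realised HPR = (P1 + D1 − P0) / P0 = (108.40 + 2.79 − 105.04) / 105.04 = 6.15 / 105.04 = 5.8549%
CAPM required = R_f + β·MRP = 1.59% + 1.108 × 3.39% = 5.34612%
α = realised − required = 5.8549% − 5.34612% = +0.51%

+0.51%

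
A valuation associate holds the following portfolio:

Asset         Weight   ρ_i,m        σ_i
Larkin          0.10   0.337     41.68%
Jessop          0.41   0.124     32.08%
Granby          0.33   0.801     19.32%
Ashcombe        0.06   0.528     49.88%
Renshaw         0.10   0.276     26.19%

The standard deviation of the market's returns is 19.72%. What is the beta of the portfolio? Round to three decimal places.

0.530

β_Larkin = 0.337 × 41.68% / 19.72% = 0.7123
β_Jessop = 0.124 × 32.08% / 19.72% = 0.2017
β_Granby = 0.801 × 19.32% / 19.72% = 0.7848
β_Ashcombe = 0.528 × 49.88% / 19.72% = 1.3355
β_Renshaw = 0.276 × 26.19% / 19.72% = 0.3666
β_P = Σ w_i β_i = 0.10×0.7123 + 0.41×0.2017 + 0.33×0.7848 + 0.06×1.3355 + 0.10×0.3666 = 0.5297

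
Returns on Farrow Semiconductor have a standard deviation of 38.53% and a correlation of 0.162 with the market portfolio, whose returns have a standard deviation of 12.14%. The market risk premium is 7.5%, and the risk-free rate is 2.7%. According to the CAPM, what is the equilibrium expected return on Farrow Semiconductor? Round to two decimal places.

6.56%

β = ρ × σ_i / σ_m = 0.162 × 38.53% / 12.14% = 0.5142
E(R) = 2.7% + 0.5142 × 7.5% = 6.56%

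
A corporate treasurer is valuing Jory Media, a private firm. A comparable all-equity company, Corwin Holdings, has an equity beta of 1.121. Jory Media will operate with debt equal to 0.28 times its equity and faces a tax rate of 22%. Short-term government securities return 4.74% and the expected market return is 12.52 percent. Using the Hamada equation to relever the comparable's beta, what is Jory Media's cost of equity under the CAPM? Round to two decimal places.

β_L = β_U × [1 + (1 − t)(D/E)] = 1.121 × [1 + (1 − 0.22) × 0.28]
    = 1.121 × [1 + 0.78 × 0.28] = 1.121 × 1.2184 = 1.3658
MRP = 12.52% − 4.74% = 7.78%
E(R) = R_f + β_L × MRP = 4.74% + 1.3658 × 7.78% = 15.37%

15.37%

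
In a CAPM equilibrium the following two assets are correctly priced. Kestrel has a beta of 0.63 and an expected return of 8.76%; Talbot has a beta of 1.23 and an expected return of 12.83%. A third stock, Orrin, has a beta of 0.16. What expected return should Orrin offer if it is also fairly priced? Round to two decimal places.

MRP (SML slope) = (12.83% − 8.76%) / (1.23 − 0.63) = 4.07% / 0.60 = 6.7833%
R_f (intercept) = 8.76% − 0.63 × 6.7833% = 4.4865%
E(R_Orrin) = R_f + β × MRP = 4.4865% + 0.16 × 6.7833% = 5.57%

5.57%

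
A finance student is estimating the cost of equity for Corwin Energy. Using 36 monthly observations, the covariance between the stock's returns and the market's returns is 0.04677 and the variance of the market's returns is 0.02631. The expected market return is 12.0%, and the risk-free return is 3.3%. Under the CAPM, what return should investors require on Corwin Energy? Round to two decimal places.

β = Cov(R_i, R_m) / Var(R_m) = 0.04677 / 0.02631 = 1.7777
MRP = 12.0% − 3.3% = 8.70%
E(R) = R_f + β × MRP = 3.3% + 1.7777 × 8.7% = 18.77%

18.77%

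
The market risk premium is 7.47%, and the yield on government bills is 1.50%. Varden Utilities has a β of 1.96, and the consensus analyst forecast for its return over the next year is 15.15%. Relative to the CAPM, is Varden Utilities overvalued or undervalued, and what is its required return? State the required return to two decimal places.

Required return = R_f + β·MRP = 1.50% + 1.96 × 7.47% = 16.14%
Forecast 15.15% < required 16.14% → the stock plots below the SML → overvalued.

Overvalued; required return 16.14%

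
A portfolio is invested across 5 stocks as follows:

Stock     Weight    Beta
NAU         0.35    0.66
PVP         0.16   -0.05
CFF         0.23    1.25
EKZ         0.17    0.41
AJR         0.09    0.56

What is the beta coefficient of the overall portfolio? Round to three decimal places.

β_P = Σ w_i β_i = 0.35×0.66 + 0.16×-0.05 + 0.23×1.25 + 0.17×0.41 + 0.09×0.56 = 0.6306

0.631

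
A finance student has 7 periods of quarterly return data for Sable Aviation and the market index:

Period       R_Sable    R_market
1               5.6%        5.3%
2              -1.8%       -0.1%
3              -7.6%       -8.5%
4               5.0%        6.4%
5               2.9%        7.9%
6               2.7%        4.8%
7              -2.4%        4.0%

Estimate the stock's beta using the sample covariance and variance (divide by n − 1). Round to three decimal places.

Mean R_i = (5.6 − 1.8 − 7.6 + 5.0 + 2.9 + 2.7 − 2.4) / 7 = 0.6286%
Mean R_m = (5.3 − 0.1 − 8.5 + 6.4 + 7.9 + 4.8 + 4.0) / 7 = 2.8286%
Σ(R_i − R̄_i)(R_m − R̄_m) = 140.2843  ⇒  Cov = 140.2843 / 6 = 23.3807
Σ(R_m − R̄_m)² = 186.7543  ⇒  Var(R_m) = 186.7543 / 6 = 31.1257
β = Cov / Var(R_m) = 23.3807 / 31.1257 = 0.7512

0.751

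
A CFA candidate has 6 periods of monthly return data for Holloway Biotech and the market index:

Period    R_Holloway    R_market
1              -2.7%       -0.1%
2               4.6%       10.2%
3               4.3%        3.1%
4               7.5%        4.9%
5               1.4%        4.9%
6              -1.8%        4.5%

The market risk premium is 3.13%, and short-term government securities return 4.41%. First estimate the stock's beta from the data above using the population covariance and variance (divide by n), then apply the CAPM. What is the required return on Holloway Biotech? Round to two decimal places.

6.37%

Mean R_i = (-2.7 + 4.6 + 4.3 + 7.5 + 1.4 − 1.8) / 6 = 2.2167%
Mean R_m = (-0.1 + 10.2 + 3.1 + 4.9 + 4.9 + 4.5) / 6 = 4.5833%
Σ(R_i − R̄_i)(R_m − R̄_m) = 35.0717  ⇒  Cov = 35.0717 / 6 = 5.8453
Σ(R_m − R̄_m)² = 55.8883  ⇒  Var(R_m) = 55.8883 / 6 = 9.3147
β = Cov / Var(R_m) = 5.8453 / 9.3147 = 0.6275
E(R) = R_f + β × MRP = 4.41% + 0.6275 × 3.13% = 6.37%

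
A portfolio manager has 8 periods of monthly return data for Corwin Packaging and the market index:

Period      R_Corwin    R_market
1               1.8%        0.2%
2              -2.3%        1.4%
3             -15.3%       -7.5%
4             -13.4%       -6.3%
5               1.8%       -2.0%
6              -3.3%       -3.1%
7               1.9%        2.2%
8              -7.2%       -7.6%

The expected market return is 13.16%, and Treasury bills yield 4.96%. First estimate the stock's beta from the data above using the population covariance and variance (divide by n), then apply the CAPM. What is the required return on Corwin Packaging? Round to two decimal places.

16.89%

Mean R_i = (1.8 − 2.3 − 15.3 − 13.4 + 1.8 − 3.3 + 1.9 − 7.2) / 8 = -4.5000%
Mean R_m = (0.2 + 1.4 − 7.5 − 6.3 − 2.0 − 3.1 + 2.2 − 7.6) / 8 = -2.8375%
Σ(R_i − R̄_i)(R_m − R̄_m) = 159.6900  ⇒  Cov = 159.6900 / 8 = 19.9613
Σ(R_m − R̄_m)² = 109.7388  ⇒  Var(R_m) = 109.7388 / 8 = 13.7174
β = Cov / Var(R_m) = 19.9613 / 13.7174 = 1.4552
MRP = 13.16% − 4.96% = 8.20%
E(R) = R_f + β × MRP = 4.96% + 1.4552 × 8.20% = 16.89%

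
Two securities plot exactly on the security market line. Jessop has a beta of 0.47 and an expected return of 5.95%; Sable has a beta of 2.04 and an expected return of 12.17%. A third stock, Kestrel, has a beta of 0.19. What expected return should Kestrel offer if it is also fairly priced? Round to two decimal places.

MRP (SML slope) = (12.17% − 5.95%) / (2.04 − 0.47) = 6.22% / 1.57 = 3.9618%
R_f (intercept) = 5.95% − 0.47 × 3.9618% = 4.0880%
E(R_Kestrel) = R_f + β × MRP = 4.0880% + 0.19 × 3.9618% = 4.84%

4.84%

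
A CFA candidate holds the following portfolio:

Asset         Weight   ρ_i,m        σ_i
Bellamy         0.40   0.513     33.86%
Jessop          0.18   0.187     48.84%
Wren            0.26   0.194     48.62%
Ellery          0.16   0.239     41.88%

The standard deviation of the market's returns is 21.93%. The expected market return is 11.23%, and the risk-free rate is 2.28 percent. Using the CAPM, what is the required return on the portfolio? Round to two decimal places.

7.44%

β_Bellamy = 0.513 × 33.86% / 21.93% = 0.7921
β_Jessop = 0.187 × 48.84% / 21.93% = 0.4165
β_Wren = 0.194 × 48.62% / 21.93% = 0.4301
β_Ellery = 0.239 × 41.88% / 21.93% = 0.4564
β_P = Σ w_i β_i = 0.40×0.7921 + 0.18×0.4165 + 0.26×0.4301 + 0.16×0.4564 = 0.5767
MRP = 11.23% − 2.28% = 8.95%
E(R_P) = R_f + β_P × MRP = 2.28% + 0.5767 × 8.95% = 7.44%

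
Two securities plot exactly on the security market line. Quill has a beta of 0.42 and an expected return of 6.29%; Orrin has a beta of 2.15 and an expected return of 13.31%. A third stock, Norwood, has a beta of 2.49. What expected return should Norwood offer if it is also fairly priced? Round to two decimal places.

MRP (SML slope) = (13.31% − 6.29%) / (2.15 − 0.42) = 7.02% / 1.73 = 4.0578%
R_f (intercept) = 6.29% − 0.42 × 4.0578% = 4.5857%
E(R_Norwood) = R_f + β × MRP = 4.5857% + 2.49 × 4.0578% = 14.69%

14.69%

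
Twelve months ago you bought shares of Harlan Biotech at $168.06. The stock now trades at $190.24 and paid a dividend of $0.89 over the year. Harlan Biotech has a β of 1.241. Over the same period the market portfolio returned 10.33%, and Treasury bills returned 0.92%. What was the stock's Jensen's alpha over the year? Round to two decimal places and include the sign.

+1.13%

Realised HPR = (P1 + D1 − P0) / P0 = (190.24 + 0.89 − 168.06) / 168.06 = 23.07 / 168.06 = 13.7272%
MRP = 10.33% − 0.92% = 9.41%
CAPM required = R_f + β·MRP = 0.92% + 1.241 × 9.41% = 12.59781%
α = realised − required = 13.7272% − 12.59781% = +1.13%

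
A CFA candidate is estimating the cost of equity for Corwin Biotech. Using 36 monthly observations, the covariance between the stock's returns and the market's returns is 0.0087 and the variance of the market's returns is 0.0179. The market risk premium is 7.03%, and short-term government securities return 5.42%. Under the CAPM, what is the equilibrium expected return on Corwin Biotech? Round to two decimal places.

β = Cov(R_i, R_m) / Var(R_m) = 0.0087 / 0.0179 = 0.4860
E(R) = R_f + β × MRP = 5.42% + 0.4860 × 7.03% = 8.84%

8.84%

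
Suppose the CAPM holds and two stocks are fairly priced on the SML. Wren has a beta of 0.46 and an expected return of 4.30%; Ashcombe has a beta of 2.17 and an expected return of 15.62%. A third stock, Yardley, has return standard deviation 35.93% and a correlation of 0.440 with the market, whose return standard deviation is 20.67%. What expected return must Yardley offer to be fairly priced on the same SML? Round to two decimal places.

6.32%

MRP = (15.62% − 4.30%) / (2.17 − 0.46) = 6.6199%
R_f = 4.30% − 0.46 × 6.6199% = 1.2548%
β_Yardley = ρ·σ_i/σ_m = 0.440 × 35.93 / 20.67 = 0.7648
E(R_Yardley) = R_f + β × MRP = 1.2548% + 0.7648 × 6.6199% = 6.32%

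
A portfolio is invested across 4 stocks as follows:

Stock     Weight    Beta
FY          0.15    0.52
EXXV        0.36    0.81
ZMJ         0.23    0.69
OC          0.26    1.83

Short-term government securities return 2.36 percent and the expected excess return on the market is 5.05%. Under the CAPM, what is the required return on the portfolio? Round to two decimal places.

7.43%

β_P = Σ w_i β_i = 0.15×0.52 + 0.36×0.81 + 0.23×0.69 + 0.26×1.83 = 1.0041
E(R_P) = R_f + β_P × MRP = 2.36% + 1.0041 × 5.05% = 7.43%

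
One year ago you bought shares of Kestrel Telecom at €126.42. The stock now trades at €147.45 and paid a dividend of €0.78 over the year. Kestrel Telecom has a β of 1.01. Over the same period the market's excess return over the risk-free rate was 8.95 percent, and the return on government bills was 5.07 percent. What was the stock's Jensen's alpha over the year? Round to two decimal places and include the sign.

+3.14%

Realised HPR = (P1 + D1 − P0) / P0 = (147.45 + 0.78 − 126.42) / 126.42 = 21.81 / 126.42 = 17.2520%
CAPM required = R_f + β·MRP = 5.07% + 1.01 × 8.95% = 14.1095%
α = realised − required = 17.2520% − 14.1095% = +3.14%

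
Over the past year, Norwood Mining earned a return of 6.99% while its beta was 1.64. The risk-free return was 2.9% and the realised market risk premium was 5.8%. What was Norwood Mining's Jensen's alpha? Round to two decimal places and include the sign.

-5.42%

CAPM benchmark = R_f + β(R_m − R_f) = 2.9% + 1.64 × 5.8% = 12.4120%
α = actual − benchmark = 6.99% − 12.4120% = -5.42%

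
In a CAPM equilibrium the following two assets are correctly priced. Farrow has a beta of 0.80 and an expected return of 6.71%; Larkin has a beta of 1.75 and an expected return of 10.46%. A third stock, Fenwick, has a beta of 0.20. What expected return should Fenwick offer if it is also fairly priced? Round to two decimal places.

4.34%

MRP (SML slope) = (10.46% − 6.71%) / (1.75 − 0.80) = 3.75% / 0.95 = 3.9474%
R_f (intercept) = 6.71% − 0.80 × 3.9474% = 3.5521%
E(R_Fenwick) = R_f + β × MRP = 3.5521% + 0.20 × 3.9474% = 4.34%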